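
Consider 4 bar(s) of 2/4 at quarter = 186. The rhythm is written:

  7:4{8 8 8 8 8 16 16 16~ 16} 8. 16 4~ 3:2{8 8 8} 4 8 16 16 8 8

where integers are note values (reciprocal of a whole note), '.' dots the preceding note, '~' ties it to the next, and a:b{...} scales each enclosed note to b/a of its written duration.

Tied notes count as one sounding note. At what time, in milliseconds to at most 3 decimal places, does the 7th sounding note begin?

note 7 onset = 11/7b = 506.912ms

1. 0.0ms @ 0 + 92.166ms (2/7)
2. 92.166ms @ 2/7 + 92.166ms (2/7)
3. 184.332ms @ 4/7 + 92.166ms (2/7)
4. 276.498ms @ 6/7 + 92.166ms (2/7)
5. 368.664ms @ 8/7 + 92.166ms (2/7)
6. 460.829ms @ 10/7 + 46.083ms (1/7)
7. 506.912ms @ 11/7 + 46.083ms (1/7)
8. 552.995ms @ 12/7 + 92.166ms (2/7)
9. 645.161ms @ 2 + 241.935ms (3/4)
10. 887.097ms @ 11/4 + 80.645ms (1/4)
11. 967.742ms @ 3 + 430.108ms (4/3)
12. 1397.849ms @ 13/3 + 107.527ms (1/3)
13. 1505.376ms @ 14/3 + 107.527ms (1/3)
14. 1612.903ms @ 5 + 322.581ms (1)
15. 1935.484ms @ 6 + 161.29ms (1/2)
16. 2096.774ms @ 13/2 + 80.645ms (1/4)
17. 2177.419ms @ 27/4 + 80.645ms (1/4)
18. 2258.065ms @ 7 + 161.29ms (1/2)
19. 2419.355ms @ 15/2 + 161.29ms (1/2)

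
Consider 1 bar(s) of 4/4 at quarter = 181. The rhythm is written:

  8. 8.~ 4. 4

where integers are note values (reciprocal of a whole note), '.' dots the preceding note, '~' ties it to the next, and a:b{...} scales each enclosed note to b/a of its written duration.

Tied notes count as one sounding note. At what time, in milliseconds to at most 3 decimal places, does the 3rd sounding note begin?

note 3 onset = 3b = 994.475ms

1. 0.0ms @ 0 + 248.619ms (3/4)
2. 248.619ms @ 3/4 + 745.856ms (9/4)
3. 994.475ms @ 3 + 331.492ms (1)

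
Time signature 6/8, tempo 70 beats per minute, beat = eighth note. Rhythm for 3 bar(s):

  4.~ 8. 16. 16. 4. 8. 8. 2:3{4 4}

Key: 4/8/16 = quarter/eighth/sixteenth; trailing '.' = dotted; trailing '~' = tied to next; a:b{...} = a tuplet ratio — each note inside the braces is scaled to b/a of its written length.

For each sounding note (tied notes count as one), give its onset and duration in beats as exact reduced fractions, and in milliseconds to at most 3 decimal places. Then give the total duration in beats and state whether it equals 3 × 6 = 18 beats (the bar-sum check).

1) 0.0ms=0b +3857.143ms=9/2b
2) 3857.143ms=9/2b +642.857ms=3/4b
3) 4500.0ms=21/4b +642.857ms=3/4b
4) 5142.857ms=6b +2571.429ms=3b
5) 7714.286ms=9b +1285.714ms=3/2b
6) 9000.0ms=21/2b +1285.714ms=3/2b
7) 10285.714ms=12b +2571.429ms=3b
8) 12857.143ms=15b +2571.429ms=3b
Σ=18b of 18 (70bpm 6/8) — PASS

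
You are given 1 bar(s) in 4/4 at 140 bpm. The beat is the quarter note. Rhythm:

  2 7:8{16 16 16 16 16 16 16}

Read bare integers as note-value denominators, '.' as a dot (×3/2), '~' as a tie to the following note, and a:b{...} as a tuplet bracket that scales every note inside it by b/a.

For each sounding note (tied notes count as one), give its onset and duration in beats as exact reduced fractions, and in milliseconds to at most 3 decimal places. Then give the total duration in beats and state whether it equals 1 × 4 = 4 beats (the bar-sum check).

1) 0.0ms=0b +857.143ms=2b
2) 857.143ms=2b +122.449ms=2/7b
3) 979.592ms=16/7b +122.449ms=2/7b
4) 1102.041ms=18/7b +122.449ms=2/7b
5) 1224.49ms=20/7b +122.449ms=2/7b
6) 1346.939ms=22/7b +122.449ms=2/7b
7) 1469.388ms=24/7b +122.449ms=2/7b
8) 1591.837ms=26/7b +122.449ms=2/7b
Σ=4b of 4 (140bpm 4/4) — PASS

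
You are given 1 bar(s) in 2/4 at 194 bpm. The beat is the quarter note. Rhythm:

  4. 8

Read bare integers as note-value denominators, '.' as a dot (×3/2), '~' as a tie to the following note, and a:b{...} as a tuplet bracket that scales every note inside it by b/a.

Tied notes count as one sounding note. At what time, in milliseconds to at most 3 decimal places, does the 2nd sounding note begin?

1. 0.0ms @ 0 + 463.918ms (3/2)
2. 463.918ms @ 3/2 + 154.639ms (1/2)

note 2 onset = 3/2b = 463.918ms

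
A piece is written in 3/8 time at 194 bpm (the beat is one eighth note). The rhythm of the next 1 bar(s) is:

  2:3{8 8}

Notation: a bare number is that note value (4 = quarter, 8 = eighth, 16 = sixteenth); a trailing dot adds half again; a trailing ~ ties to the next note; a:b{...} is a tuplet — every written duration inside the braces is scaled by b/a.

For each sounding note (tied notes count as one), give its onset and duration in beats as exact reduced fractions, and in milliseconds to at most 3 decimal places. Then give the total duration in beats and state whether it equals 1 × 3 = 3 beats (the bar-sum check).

1) 0.0ms=0b +463.918ms=3/2b
2) 463.918ms=3/2b +463.918ms=3/2b
Σ=3b of 3 (194bpm 3/8) — PASS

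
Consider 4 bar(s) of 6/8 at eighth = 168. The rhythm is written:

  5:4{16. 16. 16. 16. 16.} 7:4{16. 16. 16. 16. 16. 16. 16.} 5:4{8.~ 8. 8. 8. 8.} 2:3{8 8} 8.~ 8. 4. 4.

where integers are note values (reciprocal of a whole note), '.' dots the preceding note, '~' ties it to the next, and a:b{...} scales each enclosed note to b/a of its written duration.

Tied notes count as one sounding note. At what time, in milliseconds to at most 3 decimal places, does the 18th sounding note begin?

note 18 onset = 27/2b = 4821.429ms

1. 0.0ms @ 0 + 214.286ms (3/5)
2. 214.286ms @ 3/5 + 214.286ms (3/5)
3. 428.571ms @ 6/5 + 214.286ms (3/5)
4. 642.857ms @ 9/5 + 214.286ms (3/5)
5. 857.143ms @ 12/5 + 214.286ms (3/5)
6. 1071.429ms @ 3 + 153.061ms (3/7)
7. 1224.49ms @ 24/7 + 153.061ms (3/7)
8. 1377.551ms @ 27/7 + 153.061ms (3/7)
9. 1530.612ms @ 30/7 + 153.061ms (3/7)
10. 1683.673ms @ 33/7 + 153.061ms (3/7)
11. 1836.735ms @ 36/7 + 153.061ms (3/7)
12. 1989.796ms @ 39/7 + 153.061ms (3/7)
13. 2142.857ms @ 6 + 857.143ms (12/5)
14. 3000.0ms @ 42/5 + 428.571ms (6/5)
15. 3428.571ms @ 48/5 + 428.571ms (6/5)
16. 3857.143ms @ 54/5 + 428.571ms (6/5)
17. 4285.714ms @ 12 + 535.714ms (3/2)
18. 4821.429ms @ 27/2 + 535.714ms (3/2)
19. 5357.143ms @ 15 + 1071.429ms (3)
20. 6428.571ms @ 18 + 1071.429ms (3)
21. 7500.0ms @ 21 + 1071.429ms (3)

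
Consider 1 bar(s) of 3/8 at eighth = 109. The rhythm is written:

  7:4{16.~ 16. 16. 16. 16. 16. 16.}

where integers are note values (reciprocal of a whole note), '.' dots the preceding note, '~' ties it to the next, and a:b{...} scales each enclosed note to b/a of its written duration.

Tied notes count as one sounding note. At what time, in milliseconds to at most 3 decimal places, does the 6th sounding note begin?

1. 0.0ms @ 0 + 471.822ms (6/7)
2. 471.822ms @ 6/7 + 235.911ms (3/7)
3. 707.733ms @ 9/7 + 235.911ms (3/7)
4. 943.644ms @ 12/7 + 235.911ms (3/7)
5. 1179.554ms @ 15/7 + 235.911ms (3/7)
6. 1415.465ms @ 18/7 + 235.911ms (3/7)

note 6 onset = 18/7b = 1415.465ms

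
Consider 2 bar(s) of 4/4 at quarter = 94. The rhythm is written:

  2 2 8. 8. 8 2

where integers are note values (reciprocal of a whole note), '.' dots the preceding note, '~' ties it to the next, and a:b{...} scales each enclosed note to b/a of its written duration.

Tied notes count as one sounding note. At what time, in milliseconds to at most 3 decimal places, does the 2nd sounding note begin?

1. 0.0ms @ 0 + 1276.596ms (2)
2. 1276.596ms @ 2 + 1276.596ms (2)
3. 2553.191ms @ 4 + 478.723ms (3/4)
4. 3031.915ms @ 19/4 + 478.723ms (3/4)
5. 3510.638ms @ 11/2 + 319.149ms (1/2)
6. 3829.787ms @ 6 + 1276.596ms (2)

note 2 onset = 2b = 1276.596ms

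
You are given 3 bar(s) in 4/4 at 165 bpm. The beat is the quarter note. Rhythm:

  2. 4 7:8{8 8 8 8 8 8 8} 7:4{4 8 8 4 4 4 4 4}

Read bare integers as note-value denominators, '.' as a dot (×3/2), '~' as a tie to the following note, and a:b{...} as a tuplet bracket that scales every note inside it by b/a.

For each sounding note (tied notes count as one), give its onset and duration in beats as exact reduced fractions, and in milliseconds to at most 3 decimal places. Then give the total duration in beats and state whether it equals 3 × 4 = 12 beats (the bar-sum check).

1) 0.0ms=0b +1090.909ms=3b
2) 1090.909ms=3b +363.636ms=1b
3) 1454.545ms=4b +207.792ms=4/7b
4) 1662.338ms=32/7b +207.792ms=4/7b
5) 1870.13ms=36/7b +207.792ms=4/7b
6) 2077.922ms=40/7b +207.792ms=4/7b
7) 2285.714ms=44/7b +207.792ms=4/7b
8) 2493.506ms=48/7b +207.792ms=4/7b
9) 2701.299ms=52/7b +207.792ms=4/7b
10) 2909.091ms=8b +207.792ms=4/7b
11) 3116.883ms=60/7b +103.896ms=2/7b
12) 3220.779ms=62/7b +103.896ms=2/7b
13) 3324.675ms=64/7b +207.792ms=4/7b
14) 3532.468ms=68/7b +207.792ms=4/7b
15) 3740.26ms=72/7b +207.792ms=4/7b
16) 3948.052ms=76/7b +207.792ms=4/7b
17) 4155.844ms=80/7b +207.792ms=4/7b
Σ=12b of 12 (165bpm 4/4) — PASS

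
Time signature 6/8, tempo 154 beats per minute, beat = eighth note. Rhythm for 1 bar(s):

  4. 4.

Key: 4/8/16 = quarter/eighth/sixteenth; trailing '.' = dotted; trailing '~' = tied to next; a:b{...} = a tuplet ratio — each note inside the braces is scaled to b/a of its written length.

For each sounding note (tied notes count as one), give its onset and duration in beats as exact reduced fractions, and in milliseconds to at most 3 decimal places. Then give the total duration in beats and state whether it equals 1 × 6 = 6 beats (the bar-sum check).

1) 0.0ms=0b +1168.831ms=3b
2) 1168.831ms=3b +1168.831ms=3b
Σ=6b of 6 (154bpm 6/8) — PASS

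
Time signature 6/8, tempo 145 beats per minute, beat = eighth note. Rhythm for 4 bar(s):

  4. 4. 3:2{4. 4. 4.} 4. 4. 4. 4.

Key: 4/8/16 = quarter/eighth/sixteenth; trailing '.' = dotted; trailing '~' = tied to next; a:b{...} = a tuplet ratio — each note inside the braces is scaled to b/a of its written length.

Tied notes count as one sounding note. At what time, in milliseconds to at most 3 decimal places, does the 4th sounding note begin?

note 4 onset = 8b = 3310.345ms

1. 0.0ms @ 0 + 1241.379ms (3)
2. 1241.379ms @ 3 + 1241.379ms (3)
3. 2482.759ms @ 6 + 827.586ms (2)
4. 3310.345ms @ 8 + 827.586ms (2)
5. 4137.931ms @ 10 + 827.586ms (2)
6. 4965.517ms @ 12 + 1241.379ms (3)
7. 6206.897ms @ 15 + 1241.379ms (3)
8. 7448.276ms @ 18 + 1241.379ms (3)
9. 8689.655ms @ 21 + 1241.379ms (3)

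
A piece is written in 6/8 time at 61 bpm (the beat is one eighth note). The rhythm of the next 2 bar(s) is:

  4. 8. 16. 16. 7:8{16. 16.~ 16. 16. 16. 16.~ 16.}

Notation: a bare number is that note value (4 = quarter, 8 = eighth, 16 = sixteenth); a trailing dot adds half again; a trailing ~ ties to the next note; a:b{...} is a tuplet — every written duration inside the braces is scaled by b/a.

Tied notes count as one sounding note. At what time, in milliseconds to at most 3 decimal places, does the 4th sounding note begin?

1. 0.0ms @ 0 + 2950.82ms (3)
2. 2950.82ms @ 3 + 1475.41ms (3/2)
3. 4426.23ms @ 9/2 + 737.705ms (3/4)
4. 5163.934ms @ 21/4 + 737.705ms (3/4)
5. 5901.639ms @ 6 + 843.091ms (6/7)
6. 6744.731ms @ 48/7 + 1686.183ms (12/7)
7. 8430.913ms @ 60/7 + 843.091ms (6/7)
8. 9274.005ms @ 66/7 + 843.091ms (6/7)
9. 10117.096ms @ 72/7 + 1686.183ms (12/7)

note 4 onset = 21/4b = 5163.934ms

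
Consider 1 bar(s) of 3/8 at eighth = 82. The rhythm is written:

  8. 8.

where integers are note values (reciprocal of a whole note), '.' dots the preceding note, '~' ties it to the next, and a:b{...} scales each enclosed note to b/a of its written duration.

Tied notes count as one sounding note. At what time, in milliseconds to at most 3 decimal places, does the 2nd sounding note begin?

1. 0.0ms @ 0 + 1097.561ms (3/2)
2. 1097.561ms @ 3/2 + 1097.561ms (3/2)

note 2 onset = 3/2b = 1097.561ms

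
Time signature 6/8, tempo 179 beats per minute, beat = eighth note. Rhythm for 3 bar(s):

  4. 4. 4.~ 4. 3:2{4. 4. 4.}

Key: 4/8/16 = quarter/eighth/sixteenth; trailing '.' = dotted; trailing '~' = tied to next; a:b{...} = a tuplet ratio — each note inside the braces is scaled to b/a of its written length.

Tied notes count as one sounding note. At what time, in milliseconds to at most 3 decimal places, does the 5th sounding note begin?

note 5 onset = 14b = 4692.737ms

1. 0.0ms @ 0 + 1005.587ms (3)
2. 1005.587ms @ 3 + 1005.587ms (3)
3. 2011.173ms @ 6 + 2011.173ms (6)
4. 4022.346ms @ 12 + 670.391ms (2)
5. 4692.737ms @ 14 + 670.391ms (2)
6. 5363.128ms @ 16 + 670.391ms (2)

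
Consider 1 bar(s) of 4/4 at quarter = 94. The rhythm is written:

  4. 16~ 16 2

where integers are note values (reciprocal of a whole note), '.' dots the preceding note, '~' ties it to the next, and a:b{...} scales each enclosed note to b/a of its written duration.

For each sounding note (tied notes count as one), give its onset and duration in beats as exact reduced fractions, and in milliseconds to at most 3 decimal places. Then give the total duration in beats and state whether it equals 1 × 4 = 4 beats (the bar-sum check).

1) 0.0ms=0b +957.447ms=3/2b
2) 957.447ms=3/2b +319.149ms=1/2b
3) 1276.596ms=2b +1276.596ms=2b
Σ=4b of 4 (94bpm 4/4) — PASS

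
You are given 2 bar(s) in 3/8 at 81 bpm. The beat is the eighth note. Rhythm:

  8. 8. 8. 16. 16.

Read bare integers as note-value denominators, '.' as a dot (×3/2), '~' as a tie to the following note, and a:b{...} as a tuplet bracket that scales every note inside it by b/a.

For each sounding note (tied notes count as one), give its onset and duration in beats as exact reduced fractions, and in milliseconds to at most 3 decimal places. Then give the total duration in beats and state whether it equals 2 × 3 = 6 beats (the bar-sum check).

1) 0.0ms=0b +1111.111ms=3/2b
2) 1111.111ms=3/2b +1111.111ms=3/2b
3) 2222.222ms=3b +1111.111ms=3/2b
4) 3333.333ms=9/2b +555.556ms=3/4b
5) 3888.889ms=21/4b +555.556ms=3/4b
Σ=6b of 6 (81bpm 3/8) — PASS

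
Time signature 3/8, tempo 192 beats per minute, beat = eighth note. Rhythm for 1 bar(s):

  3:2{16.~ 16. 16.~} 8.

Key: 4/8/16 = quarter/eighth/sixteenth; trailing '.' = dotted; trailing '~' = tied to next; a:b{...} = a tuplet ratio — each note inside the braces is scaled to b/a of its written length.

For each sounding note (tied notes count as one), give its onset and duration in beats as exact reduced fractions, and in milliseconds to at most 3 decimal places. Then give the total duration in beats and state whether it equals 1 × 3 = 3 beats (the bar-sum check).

1) 0.0ms=0b +312.5ms=1b
2) 312.5ms=1b +625.0ms=2b
Σ=3b of 3 (192bpm 3/8) — PASS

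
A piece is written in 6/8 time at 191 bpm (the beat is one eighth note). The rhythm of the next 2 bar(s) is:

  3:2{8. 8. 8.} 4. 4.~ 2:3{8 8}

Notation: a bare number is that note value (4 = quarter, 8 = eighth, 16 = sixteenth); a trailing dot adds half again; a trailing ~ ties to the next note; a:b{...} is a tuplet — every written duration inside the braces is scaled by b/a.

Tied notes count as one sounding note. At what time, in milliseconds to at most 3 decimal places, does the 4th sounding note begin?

note 4 onset = 3b = 942.408ms

1. 0.0ms @ 0 + 314.136ms (1)
2. 314.136ms @ 1 + 314.136ms (1)
3. 628.272ms @ 2 + 314.136ms (1)
4. 942.408ms @ 3 + 942.408ms (3)
5. 1884.817ms @ 6 + 1413.613ms (9/2)
6. 3298.429ms @ 21/2 + 471.204ms (3/2)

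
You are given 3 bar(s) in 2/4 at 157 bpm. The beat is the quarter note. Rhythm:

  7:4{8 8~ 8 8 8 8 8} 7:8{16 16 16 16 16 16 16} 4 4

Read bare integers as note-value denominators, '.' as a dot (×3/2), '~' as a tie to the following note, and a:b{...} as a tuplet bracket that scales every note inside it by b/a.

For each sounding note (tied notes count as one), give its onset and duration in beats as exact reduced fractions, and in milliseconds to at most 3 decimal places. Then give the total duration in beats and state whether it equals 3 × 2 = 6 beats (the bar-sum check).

1) 0.0ms=0b +109.19ms=2/7b
2) 109.19ms=2/7b +218.38ms=4/7b
3) 327.571ms=6/7b +109.19ms=2/7b
4) 436.761ms=8/7b +109.19ms=2/7b
5) 545.951ms=10/7b +109.19ms=2/7b
6) 655.141ms=12/7b +109.19ms=2/7b
7) 764.331ms=2b +109.19ms=2/7b
8) 873.521ms=16/7b +109.19ms=2/7b
9) 982.712ms=18/7b +109.19ms=2/7b
10) 1091.902ms=20/7b +109.19ms=2/7b
11) 1201.092ms=22/7b +109.19ms=2/7b
12) 1310.282ms=24/7b +109.19ms=2/7b
13) 1419.472ms=26/7b +109.19ms=2/7b
14) 1528.662ms=4b +382.166ms=1b
15) 1910.828ms=5b +382.166ms=1b
Σ=6b of 6 (157bpm 2/4) — PASS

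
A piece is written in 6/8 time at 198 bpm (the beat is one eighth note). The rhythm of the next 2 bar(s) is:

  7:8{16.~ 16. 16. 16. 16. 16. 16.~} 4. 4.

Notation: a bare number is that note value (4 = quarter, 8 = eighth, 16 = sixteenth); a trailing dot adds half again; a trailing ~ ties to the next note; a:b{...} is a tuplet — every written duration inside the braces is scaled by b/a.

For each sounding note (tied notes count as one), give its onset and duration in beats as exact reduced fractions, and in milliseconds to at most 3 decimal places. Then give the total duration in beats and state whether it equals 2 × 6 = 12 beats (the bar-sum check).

1) 0.0ms=0b +519.481ms=12/7b
2) 519.481ms=12/7b +259.74ms=6/7b
3) 779.221ms=18/7b +259.74ms=6/7b
4) 1038.961ms=24/7b +259.74ms=6/7b
5) 1298.701ms=30/7b +259.74ms=6/7b
6) 1558.442ms=36/7b +1168.831ms=27/7b
7) 2727.273ms=9b +909.091ms=3b
Σ=12b of 12 (198bpm 6/8) — PASS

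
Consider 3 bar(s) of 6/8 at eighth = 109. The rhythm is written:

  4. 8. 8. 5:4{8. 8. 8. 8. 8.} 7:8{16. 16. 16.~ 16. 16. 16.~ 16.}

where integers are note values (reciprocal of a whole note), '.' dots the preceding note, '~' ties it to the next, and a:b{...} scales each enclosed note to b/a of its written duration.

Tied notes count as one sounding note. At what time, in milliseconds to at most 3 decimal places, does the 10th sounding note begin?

1. 0.0ms @ 0 + 1651.376ms (3)
2. 1651.376ms @ 3 + 825.688ms (3/2)
3. 2477.064ms @ 9/2 + 825.688ms (3/2)
4. 3302.752ms @ 6 + 660.55ms (6/5)
5. 3963.303ms @ 36/5 + 660.55ms (6/5)
6. 4623.853ms @ 42/5 + 660.55ms (6/5)
7. 5284.404ms @ 48/5 + 660.55ms (6/5)
8. 5944.954ms @ 54/5 + 660.55ms (6/5)
9. 6605.505ms @ 12 + 471.822ms (6/7)
10. 7077.326ms @ 90/7 + 471.822ms (6/7)
11. 7549.148ms @ 96/7 + 943.644ms (12/7)
12. 8492.792ms @ 108/7 + 471.822ms (6/7)
13. 8964.613ms @ 114/7 + 943.644ms (12/7)

note 10 onset = 90/7b = 7077.326ms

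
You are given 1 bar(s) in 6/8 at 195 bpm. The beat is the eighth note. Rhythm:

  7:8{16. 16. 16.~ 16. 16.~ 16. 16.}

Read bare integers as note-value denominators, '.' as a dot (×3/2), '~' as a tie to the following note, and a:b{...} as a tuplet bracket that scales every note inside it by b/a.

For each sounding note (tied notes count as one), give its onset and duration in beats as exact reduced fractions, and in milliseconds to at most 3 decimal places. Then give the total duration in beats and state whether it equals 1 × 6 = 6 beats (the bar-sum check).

1) 0.0ms=0b +263.736ms=6/7b
2) 263.736ms=6/7b +263.736ms=6/7b
3) 527.473ms=12/7b +527.473ms=12/7b
4) 1054.945ms=24/7b +527.473ms=12/7b
5) 1582.418ms=36/7b +263.736ms=6/7b
Σ=6b of 6 (195bpm 6/8) — PASS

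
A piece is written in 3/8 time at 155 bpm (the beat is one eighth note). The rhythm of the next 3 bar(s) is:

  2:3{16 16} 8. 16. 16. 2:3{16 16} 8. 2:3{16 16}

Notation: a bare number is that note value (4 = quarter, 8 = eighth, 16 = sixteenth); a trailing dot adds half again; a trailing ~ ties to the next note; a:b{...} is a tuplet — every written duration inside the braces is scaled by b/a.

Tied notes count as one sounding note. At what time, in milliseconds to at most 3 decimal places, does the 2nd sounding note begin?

1. 0.0ms @ 0 + 290.323ms (3/4)
2. 290.323ms @ 3/4 + 290.323ms (3/4)
3. 580.645ms @ 3/2 + 580.645ms (3/2)
4. 1161.29ms @ 3 + 290.323ms (3/4)
5. 1451.613ms @ 15/4 + 290.323ms (3/4)
6. 1741.935ms @ 9/2 + 290.323ms (3/4)
7. 2032.258ms @ 21/4 + 290.323ms (3/4)
8. 2322.581ms @ 6 + 580.645ms (3/2)
9. 2903.226ms @ 15/2 + 290.323ms (3/4)
10. 3193.548ms @ 33/4 + 290.323ms (3/4)

note 2 onset = 3/4b = 290.323ms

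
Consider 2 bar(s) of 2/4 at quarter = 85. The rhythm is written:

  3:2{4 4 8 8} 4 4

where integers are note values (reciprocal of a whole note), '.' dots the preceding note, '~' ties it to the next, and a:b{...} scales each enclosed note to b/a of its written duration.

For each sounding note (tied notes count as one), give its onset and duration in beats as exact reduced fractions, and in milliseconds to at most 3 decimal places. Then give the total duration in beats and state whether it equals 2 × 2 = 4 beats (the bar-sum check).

1) 0.0ms=0b +470.588ms=2/3b
2) 470.588ms=2/3b +470.588ms=2/3b
3) 941.176ms=4/3b +235.294ms=1/3b
4) 1176.471ms=5/3b +235.294ms=1/3b
5) 1411.765ms=2b +705.882ms=1b
6) 2117.647ms=3b +705.882ms=1b
Σ=4b of 4 (85bpm 2/4) — PASS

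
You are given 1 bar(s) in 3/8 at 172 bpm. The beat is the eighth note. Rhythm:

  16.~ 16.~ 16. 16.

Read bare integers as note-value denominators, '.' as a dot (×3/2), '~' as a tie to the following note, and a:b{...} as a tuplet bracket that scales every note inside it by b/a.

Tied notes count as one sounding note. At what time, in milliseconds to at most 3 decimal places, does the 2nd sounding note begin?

note 2 onset = 9/4b = 784.884ms

1. 0.0ms @ 0 + 784.884ms (9/4)
2. 784.884ms @ 9/4 + 261.628ms (3/4)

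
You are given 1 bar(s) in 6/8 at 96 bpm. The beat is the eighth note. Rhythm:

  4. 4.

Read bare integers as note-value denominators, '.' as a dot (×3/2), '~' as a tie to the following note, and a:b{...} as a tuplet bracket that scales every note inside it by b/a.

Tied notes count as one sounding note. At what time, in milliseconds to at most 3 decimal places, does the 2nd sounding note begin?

note 2 onset = 3b = 1875.0ms

1. 0.0ms @ 0 + 1875.0ms (3)
2. 1875.0ms @ 3 + 1875.0ms (3)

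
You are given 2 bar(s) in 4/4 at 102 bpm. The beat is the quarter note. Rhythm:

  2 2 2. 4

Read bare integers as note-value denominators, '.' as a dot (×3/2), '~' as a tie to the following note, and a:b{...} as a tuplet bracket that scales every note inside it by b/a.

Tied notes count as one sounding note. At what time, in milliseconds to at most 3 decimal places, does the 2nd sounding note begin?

note 2 onset = 2b = 1176.471ms

1. 0.0ms @ 0 + 1176.471ms (2)
2. 1176.471ms @ 2 + 1176.471ms (2)
3. 2352.941ms @ 4 + 1764.706ms (3)
4. 4117.647ms @ 7 + 588.235ms (1)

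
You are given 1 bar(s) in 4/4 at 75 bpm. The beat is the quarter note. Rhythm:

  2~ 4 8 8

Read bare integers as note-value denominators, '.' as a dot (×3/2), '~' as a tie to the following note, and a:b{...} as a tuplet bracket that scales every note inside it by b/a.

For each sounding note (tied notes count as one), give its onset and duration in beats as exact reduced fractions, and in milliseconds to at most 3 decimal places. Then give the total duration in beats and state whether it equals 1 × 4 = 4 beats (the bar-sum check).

1) 0.0ms=0b +2400.0ms=3b
2) 2400.0ms=3b +400.0ms=1/2b
3) 2800.0ms=7/2b +400.0ms=1/2b
Σ=4b of 4 (75bpm 4/4) — PASS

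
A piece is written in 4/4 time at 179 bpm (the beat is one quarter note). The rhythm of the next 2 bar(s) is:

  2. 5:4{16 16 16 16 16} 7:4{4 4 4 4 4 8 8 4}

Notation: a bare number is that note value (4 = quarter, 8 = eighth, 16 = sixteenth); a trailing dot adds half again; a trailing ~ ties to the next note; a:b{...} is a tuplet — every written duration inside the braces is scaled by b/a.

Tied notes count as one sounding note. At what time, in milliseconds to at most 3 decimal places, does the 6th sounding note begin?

note 6 onset = 19/5b = 1273.743ms

1. 0.0ms @ 0 + 1005.587ms (3)
2. 1005.587ms @ 3 + 67.039ms (1/5)
3. 1072.626ms @ 16/5 + 67.039ms (1/5)
4. 1139.665ms @ 17/5 + 67.039ms (1/5)
5. 1206.704ms @ 18/5 + 67.039ms (1/5)
6. 1273.743ms @ 19/5 + 67.039ms (1/5)
7. 1340.782ms @ 4 + 191.54ms (4/7)
8. 1532.322ms @ 32/7 + 191.54ms (4/7)
9. 1723.863ms @ 36/7 + 191.54ms (4/7)
10. 1915.403ms @ 40/7 + 191.54ms (4/7)
11. 2106.943ms @ 44/7 + 191.54ms (4/7)
12. 2298.484ms @ 48/7 + 95.77ms (2/7)
13. 2394.254ms @ 50/7 + 95.77ms (2/7)
14. 2490.024ms @ 52/7 + 191.54ms (4/7)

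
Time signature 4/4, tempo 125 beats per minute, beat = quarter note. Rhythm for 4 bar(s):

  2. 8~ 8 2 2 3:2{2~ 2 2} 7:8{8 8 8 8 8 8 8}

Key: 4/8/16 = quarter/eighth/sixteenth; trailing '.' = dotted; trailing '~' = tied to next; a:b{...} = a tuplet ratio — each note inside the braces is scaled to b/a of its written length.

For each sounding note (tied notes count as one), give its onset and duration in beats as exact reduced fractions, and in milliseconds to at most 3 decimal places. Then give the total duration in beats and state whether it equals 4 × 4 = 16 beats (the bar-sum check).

1) 0.0ms=0b +1440.0ms=3b
2) 1440.0ms=3b +480.0ms=1b
3) 1920.0ms=4b +960.0ms=2b
4) 2880.0ms=6b +960.0ms=2b
5) 3840.0ms=8b +1280.0ms=8/3b
6) 5120.0ms=32/3b +640.0ms=4/3b
7) 5760.0ms=12b +274.286ms=4/7b
8) 6034.286ms=88/7b +274.286ms=4/7b
9) 6308.571ms=92/7b +274.286ms=4/7b
10) 6582.857ms=96/7b +274.286ms=4/7b
11) 6857.143ms=100/7b +274.286ms=4/7b
12) 7131.429ms=104/7b +274.286ms=4/7b
13) 7405.714ms=108/7b +274.286ms=4/7b
Σ=16b of 16 (125bpm 4/4) — PASS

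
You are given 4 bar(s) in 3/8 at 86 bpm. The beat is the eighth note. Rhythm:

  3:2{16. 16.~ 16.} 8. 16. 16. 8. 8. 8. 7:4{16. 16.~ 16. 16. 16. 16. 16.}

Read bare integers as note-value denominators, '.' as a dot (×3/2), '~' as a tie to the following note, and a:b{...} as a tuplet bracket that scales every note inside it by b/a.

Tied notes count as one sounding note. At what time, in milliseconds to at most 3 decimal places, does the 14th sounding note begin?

note 14 onset = 81/7b = 8073.09ms

1. 0.0ms @ 0 + 348.837ms (1/2)
2. 348.837ms @ 1/2 + 697.674ms (1)
3. 1046.512ms @ 3/2 + 1046.512ms (3/2)
4. 2093.023ms @ 3 + 523.256ms (3/4)
5. 2616.279ms @ 15/4 + 523.256ms (3/4)
6. 3139.535ms @ 9/2 + 1046.512ms (3/2)
7. 4186.047ms @ 6 + 1046.512ms (3/2)
8. 5232.558ms @ 15/2 + 1046.512ms (3/2)
9. 6279.07ms @ 9 + 299.003ms (3/7)
10. 6578.073ms @ 66/7 + 598.007ms (6/7)
11. 7176.08ms @ 72/7 + 299.003ms (3/7)
12. 7475.083ms @ 75/7 + 299.003ms (3/7)
13. 7774.086ms @ 78/7 + 299.003ms (3/7)
14. 8073.09ms @ 81/7 + 299.003ms (3/7)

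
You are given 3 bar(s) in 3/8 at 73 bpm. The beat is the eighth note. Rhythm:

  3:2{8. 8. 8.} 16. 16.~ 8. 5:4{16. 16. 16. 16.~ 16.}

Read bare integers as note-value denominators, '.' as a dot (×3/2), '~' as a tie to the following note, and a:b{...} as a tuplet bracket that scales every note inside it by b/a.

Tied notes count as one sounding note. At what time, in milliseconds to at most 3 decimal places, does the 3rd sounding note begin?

note 3 onset = 2b = 1643.836ms

1. 0.0ms @ 0 + 821.918ms (1)
2. 821.918ms @ 1 + 821.918ms (1)
3. 1643.836ms @ 2 + 821.918ms (1)
4. 2465.753ms @ 3 + 616.438ms (3/4)
5. 3082.192ms @ 15/4 + 1849.315ms (9/4)
6. 4931.507ms @ 6 + 493.151ms (3/5)
7. 5424.658ms @ 33/5 + 493.151ms (3/5)
8. 5917.808ms @ 36/5 + 493.151ms (3/5)
9. 6410.959ms @ 39/5 + 986.301ms (6/5)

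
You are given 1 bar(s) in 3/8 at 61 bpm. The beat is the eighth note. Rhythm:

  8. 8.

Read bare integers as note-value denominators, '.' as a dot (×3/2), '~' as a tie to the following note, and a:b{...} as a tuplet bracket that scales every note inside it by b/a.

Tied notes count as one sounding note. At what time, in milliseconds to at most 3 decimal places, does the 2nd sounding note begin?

note 2 onset = 3/2b = 1475.41ms

1. 0.0ms @ 0 + 1475.41ms (3/2)
2. 1475.41ms @ 3/2 + 1475.41ms (3/2)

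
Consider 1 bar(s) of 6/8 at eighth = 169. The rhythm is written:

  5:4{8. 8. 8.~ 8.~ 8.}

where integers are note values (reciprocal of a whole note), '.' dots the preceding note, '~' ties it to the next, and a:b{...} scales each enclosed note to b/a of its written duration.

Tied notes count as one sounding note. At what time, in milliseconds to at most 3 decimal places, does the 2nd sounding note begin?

1. 0.0ms @ 0 + 426.036ms (6/5)
2. 426.036ms @ 6/5 + 426.036ms (6/5)
3. 852.071ms @ 12/5 + 1278.107ms (18/5)

note 2 onset = 6/5b = 426.036ms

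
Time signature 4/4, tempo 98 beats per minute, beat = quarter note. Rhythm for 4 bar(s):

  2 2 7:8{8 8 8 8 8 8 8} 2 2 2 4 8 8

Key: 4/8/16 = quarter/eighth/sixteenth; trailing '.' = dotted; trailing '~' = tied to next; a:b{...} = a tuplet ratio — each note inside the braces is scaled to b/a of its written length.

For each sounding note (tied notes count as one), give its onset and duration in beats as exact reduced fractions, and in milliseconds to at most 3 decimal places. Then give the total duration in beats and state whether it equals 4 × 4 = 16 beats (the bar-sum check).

1) 0.0ms=0b +1224.49ms=2b
2) 1224.49ms=2b +1224.49ms=2b
3) 2448.98ms=4b +349.854ms=4/7b
4) 2798.834ms=32/7b +349.854ms=4/7b
5) 3148.688ms=36/7b +349.854ms=4/7b
6) 3498.542ms=40/7b +349.854ms=4/7b
7) 3848.397ms=44/7b +349.854ms=4/7b
8) 4198.251ms=48/7b +349.854ms=4/7b
9) 4548.105ms=52/7b +349.854ms=4/7b
10) 4897.959ms=8b +1224.49ms=2b
11) 6122.449ms=10b +1224.49ms=2b
12) 7346.939ms=12b +1224.49ms=2b
13) 8571.429ms=14b +612.245ms=1b
14) 9183.673ms=15b +306.122ms=1/2b
15) 9489.796ms=31/2b +306.122ms=1/2b
Σ=16b of 16 (98bpm 4/4) — PASS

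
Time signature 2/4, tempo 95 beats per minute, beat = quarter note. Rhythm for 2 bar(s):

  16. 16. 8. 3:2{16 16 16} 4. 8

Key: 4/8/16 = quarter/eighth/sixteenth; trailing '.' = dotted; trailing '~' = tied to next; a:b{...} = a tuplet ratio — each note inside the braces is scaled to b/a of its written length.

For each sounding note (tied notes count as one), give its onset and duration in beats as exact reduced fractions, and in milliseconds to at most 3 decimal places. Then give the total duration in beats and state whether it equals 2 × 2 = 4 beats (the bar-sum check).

1) 0.0ms=0b +236.842ms=3/8b
2) 236.842ms=3/8b +236.842ms=3/8b
3) 473.684ms=3/4b +473.684ms=3/4b
4) 947.368ms=3/2b +105.263ms=1/6b
5) 1052.632ms=5/3b +105.263ms=1/6b
6) 1157.895ms=11/6b +105.263ms=1/6b
7) 1263.158ms=2b +947.368ms=3/2b
8) 2210.526ms=7/2b +315.789ms=1/2b
Σ=4b of 4 (95bpm 2/4) — PASS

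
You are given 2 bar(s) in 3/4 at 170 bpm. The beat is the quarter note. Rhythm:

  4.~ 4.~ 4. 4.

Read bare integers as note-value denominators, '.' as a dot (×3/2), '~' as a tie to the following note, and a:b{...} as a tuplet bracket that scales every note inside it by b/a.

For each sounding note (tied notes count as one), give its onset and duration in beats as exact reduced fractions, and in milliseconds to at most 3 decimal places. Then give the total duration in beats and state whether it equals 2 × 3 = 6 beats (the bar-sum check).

1) 0.0ms=0b +1588.235ms=9/2b
2) 1588.235ms=9/2b +529.412ms=3/2b
Σ=6b of 6 (170bpm 3/4) — PASS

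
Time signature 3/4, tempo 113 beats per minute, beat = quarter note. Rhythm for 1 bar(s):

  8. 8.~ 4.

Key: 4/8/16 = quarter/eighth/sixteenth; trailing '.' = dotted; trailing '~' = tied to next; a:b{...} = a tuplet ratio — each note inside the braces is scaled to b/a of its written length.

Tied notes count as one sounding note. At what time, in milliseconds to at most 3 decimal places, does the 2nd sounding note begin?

note 2 onset = 3/4b = 398.23ms

1. 0.0ms @ 0 + 398.23ms (3/4)
2. 398.23ms @ 3/4 + 1194.69ms (9/4)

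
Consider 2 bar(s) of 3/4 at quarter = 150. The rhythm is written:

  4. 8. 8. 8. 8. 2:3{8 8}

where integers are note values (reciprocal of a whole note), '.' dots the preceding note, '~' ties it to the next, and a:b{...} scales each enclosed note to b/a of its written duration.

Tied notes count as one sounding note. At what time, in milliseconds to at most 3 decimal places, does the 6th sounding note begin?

1. 0.0ms @ 0 + 600.0ms (3/2)
2. 600.0ms @ 3/2 + 300.0ms (3/4)
3. 900.0ms @ 9/4 + 300.0ms (3/4)
4. 1200.0ms @ 3 + 300.0ms (3/4)
5. 1500.0ms @ 15/4 + 300.0ms (3/4)
6. 1800.0ms @ 9/2 + 300.0ms (3/4)
7. 2100.0ms @ 21/4 + 300.0ms (3/4)

note 6 onset = 9/2b = 1800.0ms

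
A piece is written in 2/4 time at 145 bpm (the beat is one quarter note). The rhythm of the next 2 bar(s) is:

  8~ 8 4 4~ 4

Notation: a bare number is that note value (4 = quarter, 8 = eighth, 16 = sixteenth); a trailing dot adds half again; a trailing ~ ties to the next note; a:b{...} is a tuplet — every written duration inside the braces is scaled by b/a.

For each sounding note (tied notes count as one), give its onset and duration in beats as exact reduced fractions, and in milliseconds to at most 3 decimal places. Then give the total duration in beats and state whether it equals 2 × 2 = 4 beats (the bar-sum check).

1) 0.0ms=0b +413.793ms=1b
2) 413.793ms=1b +413.793ms=1b
3) 827.586ms=2b +827.586ms=2b
Σ=4b of 4 (145bpm 2/4) — PASS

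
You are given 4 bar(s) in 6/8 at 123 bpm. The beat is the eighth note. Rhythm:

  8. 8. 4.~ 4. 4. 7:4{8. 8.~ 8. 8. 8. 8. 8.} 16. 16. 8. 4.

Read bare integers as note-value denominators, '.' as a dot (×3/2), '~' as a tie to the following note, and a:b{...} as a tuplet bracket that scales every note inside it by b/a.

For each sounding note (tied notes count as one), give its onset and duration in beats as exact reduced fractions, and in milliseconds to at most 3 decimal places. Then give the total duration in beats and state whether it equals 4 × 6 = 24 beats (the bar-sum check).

1) 0.0ms=0b +731.707ms=3/2b
2) 731.707ms=3/2b +731.707ms=3/2b
3) 1463.415ms=3b +2926.829ms=6b
4) 4390.244ms=9b +1463.415ms=3b
5) 5853.659ms=12b +418.118ms=6/7b
6) 6271.777ms=90/7b +836.237ms=12/7b
7) 7108.014ms=102/7b +418.118ms=6/7b
8) 7526.132ms=108/7b +418.118ms=6/7b
9) 7944.251ms=114/7b +418.118ms=6/7b
10) 8362.369ms=120/7b +418.118ms=6/7b
11) 8780.488ms=18b +365.854ms=3/4b
12) 9146.341ms=75/4b +365.854ms=3/4b
13) 9512.195ms=39/2b +731.707ms=3/2b
14) 10243.902ms=21b +1463.415ms=3b
Σ=24b of 24 (123bpm 6/8) — PASS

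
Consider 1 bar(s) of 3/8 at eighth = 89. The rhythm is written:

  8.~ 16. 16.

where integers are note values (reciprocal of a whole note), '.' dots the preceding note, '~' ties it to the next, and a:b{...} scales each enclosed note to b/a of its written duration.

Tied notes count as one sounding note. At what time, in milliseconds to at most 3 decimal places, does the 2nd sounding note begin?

1. 0.0ms @ 0 + 1516.854ms (9/4)
2. 1516.854ms @ 9/4 + 505.618ms (3/4)

note 2 onset = 9/4b = 1516.854ms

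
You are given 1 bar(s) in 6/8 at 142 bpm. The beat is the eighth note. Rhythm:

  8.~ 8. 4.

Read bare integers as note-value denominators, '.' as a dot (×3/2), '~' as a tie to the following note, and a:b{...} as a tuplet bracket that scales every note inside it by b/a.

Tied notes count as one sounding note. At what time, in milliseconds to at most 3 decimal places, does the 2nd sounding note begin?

note 2 onset = 3b = 1267.606ms

1. 0.0ms @ 0 + 1267.606ms (3)
2. 1267.606ms @ 3 + 1267.606ms (3)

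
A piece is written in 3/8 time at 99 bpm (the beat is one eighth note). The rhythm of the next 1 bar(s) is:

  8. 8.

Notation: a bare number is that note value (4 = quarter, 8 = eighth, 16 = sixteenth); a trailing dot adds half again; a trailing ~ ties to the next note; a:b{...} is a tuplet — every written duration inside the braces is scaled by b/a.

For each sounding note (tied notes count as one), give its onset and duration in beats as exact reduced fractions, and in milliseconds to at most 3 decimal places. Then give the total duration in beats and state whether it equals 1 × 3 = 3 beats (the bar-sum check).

1) 0.0ms=0b +909.091ms=3/2b
2) 909.091ms=3/2b +909.091ms=3/2b
Σ=3b of 3 (99bpm 3/8) — PASS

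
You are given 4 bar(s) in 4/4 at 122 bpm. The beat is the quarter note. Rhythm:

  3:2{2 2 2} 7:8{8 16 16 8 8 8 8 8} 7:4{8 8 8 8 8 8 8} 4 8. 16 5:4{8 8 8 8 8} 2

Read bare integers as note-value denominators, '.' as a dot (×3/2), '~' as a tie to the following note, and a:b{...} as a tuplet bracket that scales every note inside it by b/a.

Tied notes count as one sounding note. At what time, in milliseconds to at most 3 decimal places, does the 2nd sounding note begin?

1. 0.0ms @ 0 + 655.738ms (4/3)
2. 655.738ms @ 4/3 + 655.738ms (4/3)
3. 1311.475ms @ 8/3 + 655.738ms (4/3)
4. 1967.213ms @ 4 + 281.03ms (4/7)
5. 2248.244ms @ 32/7 + 140.515ms (2/7)
6. 2388.759ms @ 34/7 + 140.515ms (2/7)
7. 2529.274ms @ 36/7 + 281.03ms (4/7)
8. 2810.304ms @ 40/7 + 281.03ms (4/7)
9. 3091.335ms @ 44/7 + 281.03ms (4/7)
10. 3372.365ms @ 48/7 + 281.03ms (4/7)
11. 3653.396ms @ 52/7 + 281.03ms (4/7)
12. 3934.426ms @ 8 + 140.515ms (2/7)
13. 4074.941ms @ 58/7 + 140.515ms (2/7)
14. 4215.457ms @ 60/7 + 140.515ms (2/7)
15. 4355.972ms @ 62/7 + 140.515ms (2/7)
16. 4496.487ms @ 64/7 + 140.515ms (2/7)
17. 4637.002ms @ 66/7 + 140.515ms (2/7)
18. 4777.518ms @ 68/7 + 140.515ms (2/7)
19. 4918.033ms @ 10 + 491.803ms (1)
20. 5409.836ms @ 11 + 368.852ms (3/4)
21. 5778.689ms @ 47/4 + 122.951ms (1/4)
22. 5901.639ms @ 12 + 196.721ms (2/5)
23. 6098.361ms @ 62/5 + 196.721ms (2/5)
24. 6295.082ms @ 64/5 + 196.721ms (2/5)
25. 6491.803ms @ 66/5 + 196.721ms (2/5)
26. 6688.525ms @ 68/5 + 196.721ms (2/5)
27. 6885.246ms @ 14 + 983.607ms (2)

note 2 onset = 4/3b = 655.738ms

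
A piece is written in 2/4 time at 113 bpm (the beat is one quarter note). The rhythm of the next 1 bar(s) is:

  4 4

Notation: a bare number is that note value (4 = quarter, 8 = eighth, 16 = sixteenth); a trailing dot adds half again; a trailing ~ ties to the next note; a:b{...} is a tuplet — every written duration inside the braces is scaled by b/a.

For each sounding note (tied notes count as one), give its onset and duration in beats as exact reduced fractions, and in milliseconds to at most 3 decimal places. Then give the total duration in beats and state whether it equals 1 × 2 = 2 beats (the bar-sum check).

1) 0.0ms=0b +530.973ms=1b
2) 530.973ms=1b +530.973ms=1b
Σ=2b of 2 (113bpm 2/4) — PASS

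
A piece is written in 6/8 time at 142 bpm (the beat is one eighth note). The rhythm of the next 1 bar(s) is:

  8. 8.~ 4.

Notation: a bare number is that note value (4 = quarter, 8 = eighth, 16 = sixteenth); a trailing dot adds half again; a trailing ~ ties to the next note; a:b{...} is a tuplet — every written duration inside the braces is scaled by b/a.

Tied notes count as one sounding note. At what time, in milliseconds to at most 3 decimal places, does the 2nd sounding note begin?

note 2 onset = 3/2b = 633.803ms

1. 0.0ms @ 0 + 633.803ms (3/2)
2. 633.803ms @ 3/2 + 1901.408ms (9/2)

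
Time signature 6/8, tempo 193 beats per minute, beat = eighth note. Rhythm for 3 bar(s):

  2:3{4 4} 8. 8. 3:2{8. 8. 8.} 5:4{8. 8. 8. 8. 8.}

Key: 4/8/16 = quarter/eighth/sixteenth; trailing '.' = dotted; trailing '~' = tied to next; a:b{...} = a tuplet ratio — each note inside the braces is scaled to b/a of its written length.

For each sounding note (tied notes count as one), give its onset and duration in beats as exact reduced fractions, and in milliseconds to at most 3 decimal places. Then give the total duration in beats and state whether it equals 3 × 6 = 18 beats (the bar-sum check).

1) 0.0ms=0b +932.642ms=3b
2) 932.642ms=3b +932.642ms=3b
3) 1865.285ms=6b +466.321ms=3/2b
4) 2331.606ms=15/2b +466.321ms=3/2b
5) 2797.927ms=9b +310.881ms=1b
6) 3108.808ms=10b +310.881ms=1b
7) 3419.689ms=11b +310.881ms=1b
8) 3730.57ms=12b +373.057ms=6/5b
9) 4103.627ms=66/5b +373.057ms=6/5b
10) 4476.684ms=72/5b +373.057ms=6/5b
11) 4849.741ms=78/5b +373.057ms=6/5b
12) 5222.798ms=84/5b +373.057ms=6/5b
Σ=18b of 18 (193bpm 6/8) — PASS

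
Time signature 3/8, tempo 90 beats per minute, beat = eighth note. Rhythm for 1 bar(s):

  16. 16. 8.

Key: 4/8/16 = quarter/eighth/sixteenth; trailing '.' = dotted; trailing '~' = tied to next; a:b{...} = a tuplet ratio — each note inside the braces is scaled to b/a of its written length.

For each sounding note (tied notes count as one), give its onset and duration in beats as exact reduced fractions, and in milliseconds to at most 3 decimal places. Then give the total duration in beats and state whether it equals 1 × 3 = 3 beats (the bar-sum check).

1) 0.0ms=0b +500.0ms=3/4b
2) 500.0ms=3/4b +500.0ms=3/4b
3) 1000.0ms=3/2b +1000.0ms=3/2b
Σ=3b of 3 (90bpm 3/8) — PASS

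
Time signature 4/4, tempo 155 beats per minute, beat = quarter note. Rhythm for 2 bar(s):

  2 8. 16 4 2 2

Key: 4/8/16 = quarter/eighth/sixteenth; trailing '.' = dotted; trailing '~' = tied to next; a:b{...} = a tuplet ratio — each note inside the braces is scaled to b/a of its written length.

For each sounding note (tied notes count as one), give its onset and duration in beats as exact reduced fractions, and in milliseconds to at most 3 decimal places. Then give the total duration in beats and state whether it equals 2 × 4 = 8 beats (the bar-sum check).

1) 0.0ms=0b +774.194ms=2b
2) 774.194ms=2b +290.323ms=3/4b
3) 1064.516ms=11/4b +96.774ms=1/4b
4) 1161.29ms=3b +387.097ms=1b
5) 1548.387ms=4b +774.194ms=2b
6) 2322.581ms=6b +774.194ms=2b
Σ=8b of 8 (155bpm 4/4) — PASS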